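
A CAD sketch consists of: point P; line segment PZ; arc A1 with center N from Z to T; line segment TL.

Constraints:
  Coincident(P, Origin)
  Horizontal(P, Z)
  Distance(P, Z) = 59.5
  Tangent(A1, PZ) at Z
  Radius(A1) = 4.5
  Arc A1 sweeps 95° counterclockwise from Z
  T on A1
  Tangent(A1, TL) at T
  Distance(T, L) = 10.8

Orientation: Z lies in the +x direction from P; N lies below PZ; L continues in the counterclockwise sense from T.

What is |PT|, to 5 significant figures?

55.234

P is at the origin; PZ is horizontal with |PZ| = 59.5 and Z on the +x side, so Z = (59.500, 0.0000). Since A1 is tangent to PZ there, NZ ⟂ PZ, so N = Z + (0, -4.5) = (59.500, -4.5000). On A1, Z sits at bearing 90° from N; a 95° counterclockwise sweep puts T at bearing 185°, so T = N + 4.5·(cos 185°, sin 185°) = (55.017, -4.8922). Then |PT| = |T − P| = 55.234.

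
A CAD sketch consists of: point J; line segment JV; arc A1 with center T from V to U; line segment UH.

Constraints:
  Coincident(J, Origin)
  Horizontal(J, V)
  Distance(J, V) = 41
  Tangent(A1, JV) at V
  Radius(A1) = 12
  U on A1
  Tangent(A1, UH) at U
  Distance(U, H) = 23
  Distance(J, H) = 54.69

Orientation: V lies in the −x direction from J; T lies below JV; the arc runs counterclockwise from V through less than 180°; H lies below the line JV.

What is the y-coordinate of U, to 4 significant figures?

-18.18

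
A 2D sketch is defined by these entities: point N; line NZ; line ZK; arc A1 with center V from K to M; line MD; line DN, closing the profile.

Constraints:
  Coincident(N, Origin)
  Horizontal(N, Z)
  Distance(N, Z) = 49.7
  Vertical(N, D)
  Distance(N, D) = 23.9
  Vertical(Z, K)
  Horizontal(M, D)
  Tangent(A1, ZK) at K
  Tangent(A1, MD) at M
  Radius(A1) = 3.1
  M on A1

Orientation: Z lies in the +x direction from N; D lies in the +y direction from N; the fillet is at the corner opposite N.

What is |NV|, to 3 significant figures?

51.0

N is at the origin; NZ is horizontal with |NZ| = 49.7 and Z on the +x side, so Z = (49.7, 0.00). N and D share the same x with |ND| = 23.9 and D on the +y side, so D = (0.00, 23.9). The virtual corner opposite N is at (49.7, 23.9). Since A1 is tangent to ZK there, VK ⟂ ZK and since A1 is tangent to MD there, VM ⟂ MD, with radius 3.1, so the center V sits 3.1 in from both sides at V = (46.6, 20.8). Then |NV| = |V − N| = 51.0.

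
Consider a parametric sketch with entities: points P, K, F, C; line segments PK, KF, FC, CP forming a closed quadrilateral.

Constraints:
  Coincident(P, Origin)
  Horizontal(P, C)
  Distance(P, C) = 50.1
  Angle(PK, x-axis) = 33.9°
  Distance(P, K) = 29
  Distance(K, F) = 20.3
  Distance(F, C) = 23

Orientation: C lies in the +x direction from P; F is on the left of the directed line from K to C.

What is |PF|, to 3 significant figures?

48.8

Checks: |KF| = 20.30 ✓; |FC| = 23.00 ✓.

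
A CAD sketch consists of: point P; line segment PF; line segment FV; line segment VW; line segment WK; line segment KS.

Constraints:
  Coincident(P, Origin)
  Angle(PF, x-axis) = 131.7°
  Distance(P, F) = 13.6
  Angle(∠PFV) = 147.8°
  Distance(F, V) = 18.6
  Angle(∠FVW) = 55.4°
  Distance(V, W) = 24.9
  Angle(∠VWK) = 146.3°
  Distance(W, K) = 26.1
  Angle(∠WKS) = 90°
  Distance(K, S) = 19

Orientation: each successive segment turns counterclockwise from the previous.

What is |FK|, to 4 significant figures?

36.06

P is at the origin; PF runs at 131.7° with length 13.6, so F = (-9.047, 10.15). ∠PFV = 147.8° gives FV at 163.9° from the x-axis; with |FV| = 18.6, V = (-26.92, 15.31). ∠FVW = 55.4° gives VW at -71.50° from the x-axis; with |VW| = 24.9, W = (-19.02, -8.301). ∠VWK = 146.3° gives WK at -37.80° from the x-axis; with |WK| = 26.1, K = (1.606, -24.30). Then |FK| = |K − F| = 36.06.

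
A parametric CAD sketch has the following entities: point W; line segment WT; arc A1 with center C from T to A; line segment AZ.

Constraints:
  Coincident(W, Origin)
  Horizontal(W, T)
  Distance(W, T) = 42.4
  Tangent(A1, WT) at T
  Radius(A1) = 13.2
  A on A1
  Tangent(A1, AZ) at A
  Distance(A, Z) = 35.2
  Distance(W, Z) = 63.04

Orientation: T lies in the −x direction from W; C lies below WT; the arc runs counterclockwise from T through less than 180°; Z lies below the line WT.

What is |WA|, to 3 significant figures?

57.4

Checks: ∠(CT, TW) = 90.00° ✓; |CT| = 13.20 ✓; |CA| = 13.20 ✓; ∠(CA, AZ) = 90.00° ✓; |AZ| = 35.20 ✓; |WZ| = 63.04 ✓.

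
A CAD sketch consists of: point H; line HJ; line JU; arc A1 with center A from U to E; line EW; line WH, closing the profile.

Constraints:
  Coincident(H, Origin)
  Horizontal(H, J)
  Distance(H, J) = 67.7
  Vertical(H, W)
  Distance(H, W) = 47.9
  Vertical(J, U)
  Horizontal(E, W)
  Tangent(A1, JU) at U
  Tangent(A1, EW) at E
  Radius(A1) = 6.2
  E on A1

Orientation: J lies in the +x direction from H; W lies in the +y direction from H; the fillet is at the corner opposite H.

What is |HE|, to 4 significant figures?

77.95

H is at the origin; HJ is horizontal with |HJ| = 67.7 and J on the +x side, so J = (67.70, 0.000). H and W share the same x with |HW| = 47.9 and W on the +y side, so W = (0.000, 47.90). The virtual corner opposite H is at (67.70, 47.90). The tangent condition forces AU to be normal to JU and tangency of A1 to EW means the radius AE is perpendicular to EW, with radius 6.2, so the center A sits 6.2 in from both sides at A = (61.50, 41.70). That places the tangent points at U = (67.70, 41.70) on JU and E = (61.50, 47.90) on EW. Then |HE| = |E − H| = 77.95.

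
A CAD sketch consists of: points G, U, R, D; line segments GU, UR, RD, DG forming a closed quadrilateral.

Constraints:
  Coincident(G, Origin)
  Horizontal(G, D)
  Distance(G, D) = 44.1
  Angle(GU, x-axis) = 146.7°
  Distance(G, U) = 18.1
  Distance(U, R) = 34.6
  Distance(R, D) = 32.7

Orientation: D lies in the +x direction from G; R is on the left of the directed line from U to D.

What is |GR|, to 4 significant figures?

26.76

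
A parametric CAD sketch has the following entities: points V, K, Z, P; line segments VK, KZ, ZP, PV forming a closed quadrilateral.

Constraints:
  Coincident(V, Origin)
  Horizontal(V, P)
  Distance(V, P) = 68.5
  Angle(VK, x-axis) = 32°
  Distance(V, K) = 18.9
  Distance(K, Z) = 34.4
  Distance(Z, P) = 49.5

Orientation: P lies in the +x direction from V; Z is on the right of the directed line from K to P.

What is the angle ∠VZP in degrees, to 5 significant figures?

108.84°

Checks: |KZ| = 34.40 ✓; |ZP| = 49.50 ✓.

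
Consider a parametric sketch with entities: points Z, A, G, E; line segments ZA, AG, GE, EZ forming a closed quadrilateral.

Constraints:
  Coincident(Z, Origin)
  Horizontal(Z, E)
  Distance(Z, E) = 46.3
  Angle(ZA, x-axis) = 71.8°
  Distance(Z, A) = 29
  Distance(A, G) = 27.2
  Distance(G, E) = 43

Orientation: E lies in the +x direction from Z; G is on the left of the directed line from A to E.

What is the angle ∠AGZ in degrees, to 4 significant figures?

22.01°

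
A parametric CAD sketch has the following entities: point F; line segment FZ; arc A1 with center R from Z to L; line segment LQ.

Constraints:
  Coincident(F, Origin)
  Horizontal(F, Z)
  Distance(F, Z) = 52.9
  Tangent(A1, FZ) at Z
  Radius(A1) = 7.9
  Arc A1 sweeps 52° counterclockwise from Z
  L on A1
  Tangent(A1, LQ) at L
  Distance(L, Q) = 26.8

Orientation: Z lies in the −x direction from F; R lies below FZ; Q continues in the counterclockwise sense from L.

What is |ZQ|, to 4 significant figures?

33.16

On A1, Z sits at bearing 90° from R; a 52° counterclockwise sweep puts L at bearing 142°, so L = R + 7.9·(cos 142°, sin 142°) = (-59.13, -3.036). A1 meets LQ tangentially, so RL is at right angles to LQ, so LQ runs along (−sin 142°, cos 142°); with |LQ| = 26.8, Q = (-75.63, -24.15). Then |ZQ| = |Q − Z| = 33.16.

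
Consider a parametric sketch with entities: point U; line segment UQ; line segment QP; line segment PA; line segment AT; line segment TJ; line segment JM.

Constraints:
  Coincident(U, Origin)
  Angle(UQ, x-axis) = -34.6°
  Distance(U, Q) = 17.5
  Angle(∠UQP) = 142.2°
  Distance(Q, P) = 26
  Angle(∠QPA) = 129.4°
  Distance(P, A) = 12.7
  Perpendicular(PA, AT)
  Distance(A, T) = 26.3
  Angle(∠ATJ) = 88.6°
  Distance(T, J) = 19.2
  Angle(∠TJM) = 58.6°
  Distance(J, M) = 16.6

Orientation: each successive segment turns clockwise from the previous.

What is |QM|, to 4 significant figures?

20.70

∠ATJ = 88.6° gives TJ at 55.60° from the x-axis; with |TJ| = 19.2, J = (4.140, -15.21). ∠TJM = 58.6° gives JM at -65.80° from the x-axis; with |JM| = 16.6, M = (10.94, -30.35). Then |QM| = |M − Q| = 20.70.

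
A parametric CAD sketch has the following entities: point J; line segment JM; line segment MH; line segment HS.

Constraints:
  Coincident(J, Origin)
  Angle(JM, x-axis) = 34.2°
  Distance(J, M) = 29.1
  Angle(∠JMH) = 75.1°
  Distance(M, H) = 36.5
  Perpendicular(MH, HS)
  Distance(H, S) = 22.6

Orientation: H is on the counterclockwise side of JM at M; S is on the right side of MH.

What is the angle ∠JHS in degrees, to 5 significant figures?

134.10°

∠JMH = 75.1°, so MH runs at 34.2° + (180° − 75.1°) = 139.10° from the x-axis; with |MH| = 36.5, H = M + 36.5·(cos 139.10°, sin 139.10°) = (-3.5206, 40.255). The perpendicularity gives HS at right angles to MH; with |HS| = 22.6 on the right of MH, S = H + 22.6·(0.65474, 0.75585) = (11.277, 57.337). Then cos ∠JHS = HJ·HS / (|HJ||HS|), giving 134.10°.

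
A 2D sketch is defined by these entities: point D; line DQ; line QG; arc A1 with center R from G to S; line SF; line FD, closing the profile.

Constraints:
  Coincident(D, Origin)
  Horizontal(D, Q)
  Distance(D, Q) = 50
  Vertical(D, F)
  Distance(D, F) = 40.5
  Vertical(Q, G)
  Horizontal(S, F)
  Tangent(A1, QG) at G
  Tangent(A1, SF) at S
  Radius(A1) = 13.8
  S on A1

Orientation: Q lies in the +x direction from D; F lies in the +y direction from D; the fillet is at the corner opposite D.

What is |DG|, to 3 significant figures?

56.7

D is at the origin; DQ is horizontal with |DQ| = 50.0 and Q on the +x side, so Q = (50.0, 0.00). D and F share the same x with |DF| = 40.5 and F on the +y side, so F = (0.00, 40.5). The virtual corner opposite D is at (50.0, 40.5). Since A1 is tangent to QG there, RG ⟂ QG and since A1 is tangent to SF there, RS ⟂ SF, with radius 13.8, so the center R sits 13.8 in from both sides at R = (36.2, 26.7). That places the tangent points at G = (50.0, 26.7) on QG and S = (36.2, 40.5) on SF. Then |DG| = |G − D| = 56.7.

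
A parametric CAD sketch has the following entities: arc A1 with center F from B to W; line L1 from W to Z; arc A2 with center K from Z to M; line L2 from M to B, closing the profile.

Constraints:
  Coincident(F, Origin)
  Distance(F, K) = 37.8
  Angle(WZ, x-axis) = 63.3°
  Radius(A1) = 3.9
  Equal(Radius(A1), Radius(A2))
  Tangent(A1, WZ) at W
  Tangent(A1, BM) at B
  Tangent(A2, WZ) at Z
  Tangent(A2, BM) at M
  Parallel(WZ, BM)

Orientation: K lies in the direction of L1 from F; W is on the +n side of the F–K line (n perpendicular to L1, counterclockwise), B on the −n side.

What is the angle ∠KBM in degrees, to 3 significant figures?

5.89°

The slot axis is L1's direction at 63.3°, so u = (cos 63.3°, sin 63.3°) = (0.449, 0.893) and n = (−sin 63.3°, cos 63.3°) = (-0.893, 0.449). F is at the origin and K lies 37.8 along u from F, so K = 37.8·u = (17.0, 33.8). Tangency of A1 to both parallel lines with radius 3.9 puts W and B at F ± 3.9·n: W = (-3.48, 1.75), B = (3.48, -1.75). Equal radii place Z and M the same way about K: Z = K + 3.9·n = (13.5, 35.5), M = K − 3.9·n = (20.5, 32.0). Then cos ∠KBM = BK·BM / (|BK||BM|), giving 5.89°.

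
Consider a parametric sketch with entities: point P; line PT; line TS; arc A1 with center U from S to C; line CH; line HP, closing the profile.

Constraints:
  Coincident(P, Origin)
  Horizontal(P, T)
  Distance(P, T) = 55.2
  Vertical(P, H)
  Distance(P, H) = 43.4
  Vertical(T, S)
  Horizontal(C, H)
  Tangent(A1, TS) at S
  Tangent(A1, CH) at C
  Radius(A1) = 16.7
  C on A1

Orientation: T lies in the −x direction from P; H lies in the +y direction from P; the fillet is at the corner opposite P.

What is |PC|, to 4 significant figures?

58.02

P is at the origin; P and T share the same y with |PT| = 55.2 and T on the −x side, so T = (-55.20, 0.000). P and H share the same x with |PH| = 43.4 and H on the +y side, so H = (0.000, 43.40). The virtual corner opposite P is at (-55.20, 43.40). The tangent condition forces US to be normal to TS and since A1 is tangent to CH there, UC ⟂ CH, with radius 16.7, so the center U sits 16.7 in from both sides at U = (-38.50, 26.70). That places the tangent points at S = (-55.20, 26.70) on TS and C = (-38.50, 43.40) on CH. Then |PC| = |C − P| = 58.02.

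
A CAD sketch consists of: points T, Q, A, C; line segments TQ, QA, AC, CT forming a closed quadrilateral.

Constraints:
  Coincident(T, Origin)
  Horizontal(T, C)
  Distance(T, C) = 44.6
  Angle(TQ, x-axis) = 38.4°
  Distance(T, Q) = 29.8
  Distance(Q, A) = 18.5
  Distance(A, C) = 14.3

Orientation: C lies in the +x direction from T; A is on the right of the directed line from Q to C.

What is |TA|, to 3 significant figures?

30.4

Checks: TQ at 38.40° ✓; |QA| = 18.50 ✓; |AC| = 14.30 ✓.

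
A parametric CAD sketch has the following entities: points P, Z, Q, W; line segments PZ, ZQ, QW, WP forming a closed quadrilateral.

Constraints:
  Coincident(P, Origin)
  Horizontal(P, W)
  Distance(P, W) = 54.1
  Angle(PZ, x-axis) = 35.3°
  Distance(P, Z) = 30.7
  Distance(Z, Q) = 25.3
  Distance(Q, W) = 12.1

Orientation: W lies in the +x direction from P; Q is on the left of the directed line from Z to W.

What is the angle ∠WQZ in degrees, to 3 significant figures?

127°

P is at the origin; PW is horizontal with |PW| = 54.1 and W in +x, so W = (54.1, 0). PZ runs at 35.3° with |PZ| = 30.7, so Z = (25.1, 17.7). Q is determined by |ZQ| = 25.3 and |QW| = 12.1 together: it lies at the intersection of circle(Z, 25.3) and circle(W, 12.1). With |ZW| = 34.0, the foot of the radical line on ZW is 24.3 from Z and the perpendicular offset is √(25.3² − 24.3²) = 7.15. Taking the left-of-ZW solution: Q = (49.5, 11.2).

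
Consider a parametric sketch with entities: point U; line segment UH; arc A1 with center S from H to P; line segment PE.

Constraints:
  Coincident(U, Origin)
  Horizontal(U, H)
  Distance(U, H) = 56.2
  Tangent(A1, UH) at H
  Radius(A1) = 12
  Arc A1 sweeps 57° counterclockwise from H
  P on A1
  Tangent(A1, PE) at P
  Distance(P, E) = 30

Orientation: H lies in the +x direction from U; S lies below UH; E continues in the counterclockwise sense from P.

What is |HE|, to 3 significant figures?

40.4

U is at the origin; UH is horizontal with |UH| = 56.2 and H on the +x side, so H = (56.2, 0.00). A1 meets UH tangentially, so SH is at right angles to UH, so S = H + (0, -12) = (56.2, -12.0). On A1, H sits at bearing 90° from S; a 57° counterclockwise sweep puts P at bearing 147°, so P = S + 12.0·(cos 147°, sin 147°) = (46.1, -5.46). Tangency of A1 to PE means the radius SP is perpendicular to PE, so PE runs along (−sin 147°, cos 147°); with |PE| = 30.0, E = (29.8, -30.6). Then |HE| = |E − H| = 40.4.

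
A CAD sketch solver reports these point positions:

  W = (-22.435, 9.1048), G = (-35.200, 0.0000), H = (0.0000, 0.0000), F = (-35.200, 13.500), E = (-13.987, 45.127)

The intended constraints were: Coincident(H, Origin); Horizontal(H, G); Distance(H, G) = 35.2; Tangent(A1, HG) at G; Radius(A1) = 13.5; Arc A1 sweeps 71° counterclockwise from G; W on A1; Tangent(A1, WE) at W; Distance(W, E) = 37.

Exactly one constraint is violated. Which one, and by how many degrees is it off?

Tangent(A1, WE) at W — off by 5.80°.

H = (0.00, 0.00) ✓; H.y = 0.00, G.y = 0.00 ✓; |HG| = 35.20 ✓; ∠(FG, GH) = 90.00° ✓; |FG| = 13.50 ✓; bearing(F→W) − bearing(F→G) = 71.00° ✓; |FW| = 13.50 ✓; ∠(FW, WE) = 84.20° ✗; |WE| = 37.00 ✓.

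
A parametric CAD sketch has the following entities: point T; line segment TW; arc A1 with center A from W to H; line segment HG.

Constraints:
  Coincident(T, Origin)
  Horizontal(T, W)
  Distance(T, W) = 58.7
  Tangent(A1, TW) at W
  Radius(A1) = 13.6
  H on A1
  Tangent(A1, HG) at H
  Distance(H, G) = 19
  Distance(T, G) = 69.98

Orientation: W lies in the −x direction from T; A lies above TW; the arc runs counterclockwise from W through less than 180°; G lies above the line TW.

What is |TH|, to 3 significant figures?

52.6

Checks: T.y = 0.00, W.y = 0.00 ✓; |AH| = 13.60 ✓; ∠(AH, HG) = 90.00° ✓; |HG| = 19.00 ✓; |TG| = 69.98 ✓.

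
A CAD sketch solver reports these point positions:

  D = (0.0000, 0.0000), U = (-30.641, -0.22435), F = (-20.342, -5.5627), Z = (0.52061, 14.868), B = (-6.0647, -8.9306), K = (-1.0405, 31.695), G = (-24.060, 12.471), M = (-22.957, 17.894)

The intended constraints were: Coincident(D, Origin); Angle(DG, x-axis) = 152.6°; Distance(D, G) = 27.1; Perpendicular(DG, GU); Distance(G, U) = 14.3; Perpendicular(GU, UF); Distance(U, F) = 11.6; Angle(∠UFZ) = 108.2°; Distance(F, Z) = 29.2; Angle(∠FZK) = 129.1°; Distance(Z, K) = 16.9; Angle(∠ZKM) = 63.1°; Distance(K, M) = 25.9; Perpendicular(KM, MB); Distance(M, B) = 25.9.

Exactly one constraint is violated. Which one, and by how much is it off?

Distance(M, B) = 25.9 — off by 5.80.

D = (0.00, 0.00) ✓; DG at 152.6° ✓; |DG| = 27.10 ✓; ∠(DG, GU) = 90.00° ✓; |GU| = 14.30 ✓; ∠(GU, UF) = 90.00° ✓; |UF| = 11.60 ✓; ∠UFZ = 108.2° ✓; |FZ| = 29.20 ✓; ∠FZK = 129.1° ✓; |ZK| = 16.90 ✓; ∠ZKM = 63.10° ✓; |KM| = 25.90 ✓; ∠(KM, MB) = 90.00° ✓; |MB| = 31.70 ✗.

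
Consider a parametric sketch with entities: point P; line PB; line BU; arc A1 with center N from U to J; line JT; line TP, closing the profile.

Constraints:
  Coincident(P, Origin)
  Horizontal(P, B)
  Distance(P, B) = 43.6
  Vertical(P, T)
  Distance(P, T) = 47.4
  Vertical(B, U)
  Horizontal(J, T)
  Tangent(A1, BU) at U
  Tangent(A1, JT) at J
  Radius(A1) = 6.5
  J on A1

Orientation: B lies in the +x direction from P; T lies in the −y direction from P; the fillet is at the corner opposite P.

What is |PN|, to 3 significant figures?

55.2

P is at the origin; P and B share the same y with |PB| = 43.6 and B on the +x side, so B = (43.6, 0.00). PT is vertical with |PT| = 47.4 and T on the −y side, so T = (0.00, -47.4). The virtual corner opposite P is at (43.6, -47.4). The tangent condition forces NU to be normal to BU and A1 meets JT tangentially, so NJ is at right angles to JT, with radius 6.5, so the center N sits 6.5 in from both sides at N = (37.1, -40.9). Then |PN| = |N − P| = 55.2.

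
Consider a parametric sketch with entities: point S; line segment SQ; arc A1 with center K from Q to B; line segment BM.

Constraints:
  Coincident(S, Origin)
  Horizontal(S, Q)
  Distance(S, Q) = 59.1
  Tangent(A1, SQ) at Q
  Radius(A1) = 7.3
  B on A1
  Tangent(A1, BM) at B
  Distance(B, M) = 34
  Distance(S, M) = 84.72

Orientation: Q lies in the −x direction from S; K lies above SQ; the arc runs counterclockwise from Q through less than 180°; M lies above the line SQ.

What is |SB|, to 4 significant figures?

54.92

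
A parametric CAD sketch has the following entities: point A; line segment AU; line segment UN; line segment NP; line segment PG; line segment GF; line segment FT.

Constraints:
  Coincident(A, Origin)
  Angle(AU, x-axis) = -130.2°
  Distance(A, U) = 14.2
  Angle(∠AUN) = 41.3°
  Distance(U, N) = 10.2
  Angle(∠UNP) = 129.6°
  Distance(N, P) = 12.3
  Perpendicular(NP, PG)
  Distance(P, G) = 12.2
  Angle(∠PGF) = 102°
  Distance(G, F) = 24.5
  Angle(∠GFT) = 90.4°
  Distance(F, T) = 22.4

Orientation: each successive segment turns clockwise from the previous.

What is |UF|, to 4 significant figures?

10.75

A is at the origin; AU runs at -130.2° with length 14.2, so U = (-9.165, -10.85). ∠AUN = 41.3° gives UN at 91.10° from the x-axis; with |UN| = 10.2, N = (-9.361, -0.6478). ∠UNP = 129.6° gives NP at 40.70° from the x-axis; with |NP| = 12.3, P = (-0.03626, 7.373). The perpendicularity gives PG at right angles to NP, so PG runs at -49.30°; with |PG| = 12.2, G = (7.919, -1.876). ∠PGF = 102.0° gives GF at -127.3° from the x-axis; with |GF| = 24.5, F = (-6.927, -21.37). Then |UF| = |F − U| = 10.75.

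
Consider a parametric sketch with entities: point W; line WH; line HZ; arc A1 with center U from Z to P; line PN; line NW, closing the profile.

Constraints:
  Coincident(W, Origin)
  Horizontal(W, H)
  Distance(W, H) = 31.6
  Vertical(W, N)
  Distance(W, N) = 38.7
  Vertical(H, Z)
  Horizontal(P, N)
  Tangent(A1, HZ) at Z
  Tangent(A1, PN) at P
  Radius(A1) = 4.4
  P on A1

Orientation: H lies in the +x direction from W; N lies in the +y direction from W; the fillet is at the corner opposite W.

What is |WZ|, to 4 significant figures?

46.64

W is at the origin; W and H share the same y with |WH| = 31.6 and H on the +x side, so H = (31.60, 0.000). W and N share the same x with |WN| = 38.7 and N on the +y side, so N = (0.000, 38.70). The virtual corner opposite W is at (31.60, 38.70). The tangent condition forces UZ to be normal to HZ and the tangent condition forces UP to be normal to PN, with radius 4.4, so the center U sits 4.4 in from both sides at U = (27.20, 34.30). That places the tangent points at Z = (31.60, 34.30) on HZ and P = (27.20, 38.70) on PN. Then |WZ| = |Z − W| = 46.64.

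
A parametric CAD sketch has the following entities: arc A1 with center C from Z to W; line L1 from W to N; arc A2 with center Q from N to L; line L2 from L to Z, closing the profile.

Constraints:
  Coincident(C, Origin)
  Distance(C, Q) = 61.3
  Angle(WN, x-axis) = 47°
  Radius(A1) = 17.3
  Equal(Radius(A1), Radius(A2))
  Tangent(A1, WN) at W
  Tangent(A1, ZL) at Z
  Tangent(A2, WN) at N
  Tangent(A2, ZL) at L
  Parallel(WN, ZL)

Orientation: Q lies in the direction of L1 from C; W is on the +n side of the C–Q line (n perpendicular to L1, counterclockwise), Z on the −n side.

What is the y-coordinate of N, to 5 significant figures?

56.631

The slot axis is L1's direction at 47.0°, so u = (cos 47.0°, sin 47.0°) = (0.68200, 0.73135) and n = (−sin 47.0°, cos 47.0°) = (-0.73135, 0.68200). C is at the origin and Q lies 61.3 along u from C, so Q = 61.3·u = (41.806, 44.832). Tangency of A1 to both parallel lines with radius 17.3 puts W and Z at C ± 17.3·n: W = (-12.652, 11.799), Z = (12.652, -11.799). Equal radii place N and L the same way about Q: N = Q + 17.3·n = (29.154, 56.631), L = Q − 17.3·n = (54.459, 33.033). So N.y = 56.631.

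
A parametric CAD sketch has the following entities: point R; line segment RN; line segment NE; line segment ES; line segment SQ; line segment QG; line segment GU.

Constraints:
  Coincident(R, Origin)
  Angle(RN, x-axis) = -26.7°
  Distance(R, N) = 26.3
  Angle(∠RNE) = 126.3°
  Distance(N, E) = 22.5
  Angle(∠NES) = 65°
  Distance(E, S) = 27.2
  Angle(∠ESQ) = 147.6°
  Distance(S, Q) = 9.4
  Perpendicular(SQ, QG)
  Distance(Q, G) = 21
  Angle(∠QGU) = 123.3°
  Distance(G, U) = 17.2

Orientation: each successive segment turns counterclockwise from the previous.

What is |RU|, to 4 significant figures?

28.72

R is at the origin; RN runs at -26.7° with length 26.3, so N = (23.50, -11.82). ∠RNE = 126.3° gives NE at 27.00° from the x-axis; with |NE| = 22.5, E = (43.54, -1.602). ∠NES = 65.0° gives ES at 142.0° from the x-axis; with |ES| = 27.2, S = (22.11, 15.14). ∠ESQ = 147.6° gives SQ at 174.4° from the x-axis; with |SQ| = 9.4, Q = (12.75, 16.06). The perpendicularity gives QG at right angles to SQ, so QG runs at -95.60°; with |QG| = 21.0, G = (10.71, -4.839). ∠QGU = 123.3° gives GU at -38.90° from the x-axis; with |GU| = 17.2, U = (24.09, -15.64). Then |RU| = |U − R| = 28.72.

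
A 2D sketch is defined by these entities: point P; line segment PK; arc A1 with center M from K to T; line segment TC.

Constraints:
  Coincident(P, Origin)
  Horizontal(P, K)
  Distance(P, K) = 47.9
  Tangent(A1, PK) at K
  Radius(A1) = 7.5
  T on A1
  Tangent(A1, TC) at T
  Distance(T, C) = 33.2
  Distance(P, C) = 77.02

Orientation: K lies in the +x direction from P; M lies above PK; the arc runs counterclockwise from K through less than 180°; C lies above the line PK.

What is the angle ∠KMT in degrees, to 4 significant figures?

64.40°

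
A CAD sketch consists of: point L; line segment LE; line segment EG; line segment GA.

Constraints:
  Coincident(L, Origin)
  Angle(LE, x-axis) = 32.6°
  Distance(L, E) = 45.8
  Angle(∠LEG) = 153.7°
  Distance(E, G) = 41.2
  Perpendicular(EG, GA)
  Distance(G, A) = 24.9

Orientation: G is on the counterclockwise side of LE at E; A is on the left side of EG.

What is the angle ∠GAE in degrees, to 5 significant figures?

58.853°

∠LEG = 153.7°, so EG runs at 32.6° + (180° − 153.7°) = 58.900° from the x-axis; with |EG| = 41.2, G = E + 41.2·(cos 58.900°, sin 58.900°) = (59.865, 59.954). The perpendicularity gives GA at right angles to EG; with |GA| = 24.9 on the left of EG, A = G + 24.9·(-0.85627, 0.51653) = (38.544, 72.816). Then cos ∠GAE = AG·AE / (|AG||AE|), giving 58.853°.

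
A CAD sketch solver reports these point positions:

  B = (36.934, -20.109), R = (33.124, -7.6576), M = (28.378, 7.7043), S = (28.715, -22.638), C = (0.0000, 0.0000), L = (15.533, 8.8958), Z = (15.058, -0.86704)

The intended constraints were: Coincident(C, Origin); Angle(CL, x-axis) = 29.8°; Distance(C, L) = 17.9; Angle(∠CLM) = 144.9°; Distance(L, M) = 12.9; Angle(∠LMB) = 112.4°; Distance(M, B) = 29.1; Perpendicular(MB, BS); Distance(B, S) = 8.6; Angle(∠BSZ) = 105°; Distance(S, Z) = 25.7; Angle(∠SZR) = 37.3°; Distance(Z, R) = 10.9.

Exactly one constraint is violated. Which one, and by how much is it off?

Distance(Z, R) = 10.9 — off by 8.40.

C = (0.00, 0.00) ✓; CL at 29.80° ✓; |CL| = 17.90 ✓; ∠CLM = 144.9° ✓; |LM| = 12.90 ✓; ∠LMB = 112.4° ✓; |MB| = 29.10 ✓; ∠(MB, BS) = 90.00° ✓; |BS| = 8.599 ✓; ∠BSZ = 105.0° ✓; |SZ| = 25.70 ✓; ∠SZR = 37.30° ✓; |ZR| = 19.30 ✗.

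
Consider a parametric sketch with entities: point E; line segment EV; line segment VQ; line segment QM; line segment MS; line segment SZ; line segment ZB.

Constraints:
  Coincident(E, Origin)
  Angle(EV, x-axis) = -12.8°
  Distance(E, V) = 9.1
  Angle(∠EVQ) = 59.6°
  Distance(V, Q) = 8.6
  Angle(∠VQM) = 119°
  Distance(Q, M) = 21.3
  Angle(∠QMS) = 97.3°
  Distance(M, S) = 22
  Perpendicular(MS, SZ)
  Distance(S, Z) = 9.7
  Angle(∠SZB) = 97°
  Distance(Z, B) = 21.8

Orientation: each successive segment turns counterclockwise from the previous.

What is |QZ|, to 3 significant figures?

27.2

E is at the origin; EV runs at -12.8° with length 9.1, so V = (8.87, -2.02). ∠EVQ = 59.6° gives VQ at 108° from the x-axis; with |VQ| = 8.6, Q = (6.27, 6.18). ∠VQM = 119.0° gives QM at 169° from the x-axis; with |QM| = 21.3, M = (-14.6, 10.4). ∠QMS = 97.3° gives MS at -109° from the x-axis; with |MS| = 22.0, S = (-21.7, -10.4). MS is perpendicular to SZ, so SZ runs at -18.7°; with |SZ| = 9.7, Z = (-12.5, -13.6). Then |QZ| = |Z − Q| = 27.2.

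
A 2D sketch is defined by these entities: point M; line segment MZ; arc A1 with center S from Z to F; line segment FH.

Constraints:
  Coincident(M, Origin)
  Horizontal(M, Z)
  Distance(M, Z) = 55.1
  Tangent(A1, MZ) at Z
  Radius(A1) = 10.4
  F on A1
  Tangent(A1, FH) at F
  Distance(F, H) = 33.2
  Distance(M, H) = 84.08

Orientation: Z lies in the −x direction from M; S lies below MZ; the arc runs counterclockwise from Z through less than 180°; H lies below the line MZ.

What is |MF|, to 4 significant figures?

65.53

Checks: M.y = 0.00, Z.y = 0.00 ✓; |SF| = 10.40 ✓; ∠(SF, FH) = 90.00° ✓; |FH| = 33.20 ✓; |MH| = 84.08 ✓.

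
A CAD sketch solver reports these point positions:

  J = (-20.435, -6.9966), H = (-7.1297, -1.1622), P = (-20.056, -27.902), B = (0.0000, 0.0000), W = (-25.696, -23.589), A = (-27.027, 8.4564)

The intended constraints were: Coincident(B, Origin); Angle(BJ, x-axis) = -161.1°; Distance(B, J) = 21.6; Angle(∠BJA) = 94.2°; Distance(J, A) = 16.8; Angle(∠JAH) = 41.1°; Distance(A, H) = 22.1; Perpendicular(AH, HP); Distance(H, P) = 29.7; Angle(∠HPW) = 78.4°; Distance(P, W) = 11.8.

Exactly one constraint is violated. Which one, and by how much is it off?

Distance(P, W) = 11.8 — off by 4.70.

B = (0.00, 0.00) ✓; BJ at -161.1° ✓; |BJ| = 21.60 ✓; ∠BJA = 94.20° ✓; |JA| = 16.80 ✓; ∠JAH = 41.10° ✓; |AH| = 22.10 ✓; ∠(AH, HP) = 90.00° ✓; |HP| = 29.70 ✓; ∠HPW = 78.39° ✓; |PW| = 7.100 ✗.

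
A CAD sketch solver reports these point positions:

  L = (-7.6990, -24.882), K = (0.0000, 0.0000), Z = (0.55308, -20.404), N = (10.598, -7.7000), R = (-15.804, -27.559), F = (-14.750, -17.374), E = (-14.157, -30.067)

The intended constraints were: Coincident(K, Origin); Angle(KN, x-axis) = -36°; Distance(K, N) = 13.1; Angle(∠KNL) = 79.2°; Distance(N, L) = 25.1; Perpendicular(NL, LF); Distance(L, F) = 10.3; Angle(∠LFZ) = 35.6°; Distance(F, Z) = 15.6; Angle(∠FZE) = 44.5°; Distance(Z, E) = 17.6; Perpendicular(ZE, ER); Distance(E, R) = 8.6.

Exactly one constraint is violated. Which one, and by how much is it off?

Distance(E, R) = 8.6 — off by 5.60.

K = (0.00, 0.00) ✓; KN at -36.00° ✓; |KN| = 13.10 ✓; ∠KNL = 79.20° ✓; |NL| = 25.10 ✓; ∠(NL, LF) = 90.00° ✓; |LF| = 10.30 ✓; ∠LFZ = 35.60° ✓; |FZ| = 15.60 ✓; ∠FZE = 44.50° ✓; |ZE| = 17.60 ✓; ∠(ZE, ER) = 90.01° ✓; |ER| = 3.000 ✗.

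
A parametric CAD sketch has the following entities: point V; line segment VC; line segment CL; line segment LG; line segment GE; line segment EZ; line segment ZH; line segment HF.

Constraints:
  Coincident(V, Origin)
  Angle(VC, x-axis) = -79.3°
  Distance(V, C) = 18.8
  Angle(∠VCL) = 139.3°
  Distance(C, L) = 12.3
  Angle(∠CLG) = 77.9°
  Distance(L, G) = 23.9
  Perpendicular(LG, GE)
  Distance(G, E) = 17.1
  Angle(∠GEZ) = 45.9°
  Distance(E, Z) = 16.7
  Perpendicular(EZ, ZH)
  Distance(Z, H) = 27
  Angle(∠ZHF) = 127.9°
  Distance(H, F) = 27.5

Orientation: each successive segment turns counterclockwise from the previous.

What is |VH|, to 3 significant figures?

39.6

∠GEZ = 45.9° gives EZ at -72.4° from the x-axis; with |EZ| = 16.7, Z = (13.5, -13.0). EZ is perpendicular to ZH, so ZH runs at 17.6°; with |ZH| = 27.0, H = (39.2, -4.88). Then |VH| = |H − V| = 39.6.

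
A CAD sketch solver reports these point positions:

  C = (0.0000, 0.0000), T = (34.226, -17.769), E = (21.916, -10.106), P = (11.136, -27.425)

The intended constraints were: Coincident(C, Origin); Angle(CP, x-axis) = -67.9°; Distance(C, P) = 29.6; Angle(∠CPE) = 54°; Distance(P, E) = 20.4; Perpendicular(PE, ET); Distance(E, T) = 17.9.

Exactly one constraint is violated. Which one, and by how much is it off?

Distance(E, T) = 17.9 — off by 3.40.

C = (0.00, 0.00) ✓; CP at -67.90° ✓; |CP| = 29.60 ✓; ∠CPE = 54.00° ✓; |PE| = 20.40 ✓; ∠(PE, ET) = 90.00° ✓; |ET| = 14.50 ✗.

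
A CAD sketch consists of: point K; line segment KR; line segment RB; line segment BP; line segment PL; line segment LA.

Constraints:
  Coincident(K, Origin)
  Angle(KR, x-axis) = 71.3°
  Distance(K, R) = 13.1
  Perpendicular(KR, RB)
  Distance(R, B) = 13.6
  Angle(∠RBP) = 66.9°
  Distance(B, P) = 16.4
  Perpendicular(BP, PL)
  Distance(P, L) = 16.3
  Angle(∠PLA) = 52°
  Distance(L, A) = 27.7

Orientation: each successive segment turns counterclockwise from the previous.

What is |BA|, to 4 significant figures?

5.480

K is at the origin; KR runs at 71.3° with length 13.1, so R = (4.200, 12.41). The perpendicularity gives RB at right angles to KR, so RB runs at 161.3°; with |RB| = 13.6, B = (-8.682, 16.77). ∠RBP = 66.9° gives BP at -85.60° from the x-axis; with |BP| = 16.4, P = (-7.424, 0.4171). BP ⟂ PL, so PL runs at 4.400°; with |PL| = 16.3, L = (8.828, 1.668). ∠PLA = 52.0° gives LA at 132.4° from the x-axis; with |LA| = 27.7, A = (-9.850, 22.12). Then |BA| = |A − B| = 5.480.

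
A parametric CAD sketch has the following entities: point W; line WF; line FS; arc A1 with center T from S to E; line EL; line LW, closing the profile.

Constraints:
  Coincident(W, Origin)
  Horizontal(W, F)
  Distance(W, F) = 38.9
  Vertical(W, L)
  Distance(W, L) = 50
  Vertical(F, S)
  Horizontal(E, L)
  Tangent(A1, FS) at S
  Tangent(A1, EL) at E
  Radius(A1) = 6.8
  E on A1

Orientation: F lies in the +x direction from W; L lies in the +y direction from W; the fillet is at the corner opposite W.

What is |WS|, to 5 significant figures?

58.133

The virtual corner opposite W is at (38.900, 50.000). A1 meets FS tangentially, so TS is at right angles to FS and since A1 is tangent to EL there, TE ⟂ EL, with radius 6.8, so the center T sits 6.8 in from both sides at T = (32.100, 43.200). That places the tangent points at S = (38.900, 43.200) on FS and E = (32.100, 50.000) on EL. Then |WS| = |S − W| = 58.133.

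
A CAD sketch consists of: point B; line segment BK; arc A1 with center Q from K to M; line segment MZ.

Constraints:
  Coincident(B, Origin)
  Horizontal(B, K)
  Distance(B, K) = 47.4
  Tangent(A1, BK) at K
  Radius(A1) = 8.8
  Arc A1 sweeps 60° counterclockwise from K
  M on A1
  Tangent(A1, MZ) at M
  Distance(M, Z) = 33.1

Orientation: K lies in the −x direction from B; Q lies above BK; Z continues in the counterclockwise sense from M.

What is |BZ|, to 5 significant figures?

40.409

B is at the origin; B and K share the same y with |BK| = 47.4 and K on the −x side, so K = (-47.400, 0.0000). Tangency of A1 to BK means the radius QK is perpendicular to BK, so Q = K + (0, 8.8) = (-47.400, 8.8000). On A1, K sits at bearing -90° from Q; a 60° counterclockwise sweep puts M at bearing -30°, so M = Q + 8.8·(cos -30°, sin -30°) = (-39.779, 4.4000). A1 meets MZ tangentially, so QM is at right angles to MZ, so MZ runs along (−sin -30°, cos -30°); with |MZ| = 33.1, Z = (-23.229, 33.065). Then |BZ| = |Z − B| = 40.409.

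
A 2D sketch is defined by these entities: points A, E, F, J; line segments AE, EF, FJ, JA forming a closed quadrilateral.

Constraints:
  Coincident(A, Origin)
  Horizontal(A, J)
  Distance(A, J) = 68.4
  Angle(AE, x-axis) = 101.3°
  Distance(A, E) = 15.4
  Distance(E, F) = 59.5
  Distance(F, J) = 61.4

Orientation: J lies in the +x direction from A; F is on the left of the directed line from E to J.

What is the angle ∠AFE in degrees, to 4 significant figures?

11.10°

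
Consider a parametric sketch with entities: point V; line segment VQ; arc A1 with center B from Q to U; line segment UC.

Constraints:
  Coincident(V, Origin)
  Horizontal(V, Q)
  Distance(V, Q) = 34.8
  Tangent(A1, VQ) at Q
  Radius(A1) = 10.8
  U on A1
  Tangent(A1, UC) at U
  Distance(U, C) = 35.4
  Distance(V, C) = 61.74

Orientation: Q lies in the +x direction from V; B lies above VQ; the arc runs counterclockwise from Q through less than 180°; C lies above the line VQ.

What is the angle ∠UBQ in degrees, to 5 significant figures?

99.804°

Checks: V = (0.00, 0.00) ✓; |BU| = 10.80 ✓; ∠(BU, UC) = 90.00° ✓; |UC| = 35.40 ✓; |VC| = 61.74 ✓.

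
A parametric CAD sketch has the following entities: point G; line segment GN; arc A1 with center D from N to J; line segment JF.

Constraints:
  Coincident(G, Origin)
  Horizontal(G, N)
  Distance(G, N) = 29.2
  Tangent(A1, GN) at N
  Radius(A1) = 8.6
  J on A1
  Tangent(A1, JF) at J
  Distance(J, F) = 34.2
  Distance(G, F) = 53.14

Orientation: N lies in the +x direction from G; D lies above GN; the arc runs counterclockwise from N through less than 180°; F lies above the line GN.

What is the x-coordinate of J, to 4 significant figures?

37.59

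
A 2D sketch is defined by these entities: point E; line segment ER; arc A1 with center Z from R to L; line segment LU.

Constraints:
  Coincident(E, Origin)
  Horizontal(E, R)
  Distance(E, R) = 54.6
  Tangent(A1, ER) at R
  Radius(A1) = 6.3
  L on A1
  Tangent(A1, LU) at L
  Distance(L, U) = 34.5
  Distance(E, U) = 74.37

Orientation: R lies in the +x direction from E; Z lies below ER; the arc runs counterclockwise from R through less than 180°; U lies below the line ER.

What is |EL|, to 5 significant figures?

49.591

E is at the origin; E and R share the same y with |ER| = 54.6 and R on the +x side, so R = (54.600, 0.0000). A1 meets ER tangentially, so ZR is at right angles to ER, so Z = R + (0, -6.3) = (54.600, -6.3000). Since ZL ⟂ LU (tangency), |ZU| = √(6.3² + 34.5²) = 35.071 regardless of where L sits on A1. So U lies on both circle(E, 74.37) and circle(Z, 35.071); the below-ER intersection is U = (62.377, -40.497). L is the foot of the tangent from U: L = (48.808, -8.7778).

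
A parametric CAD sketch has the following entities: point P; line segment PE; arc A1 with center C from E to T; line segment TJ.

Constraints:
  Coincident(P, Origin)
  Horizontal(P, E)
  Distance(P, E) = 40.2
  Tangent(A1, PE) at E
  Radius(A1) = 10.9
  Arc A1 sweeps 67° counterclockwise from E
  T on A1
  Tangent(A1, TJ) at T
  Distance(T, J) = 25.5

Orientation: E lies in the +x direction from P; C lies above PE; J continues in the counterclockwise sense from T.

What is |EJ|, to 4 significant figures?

36.15

On A1, E sits at bearing -90° from C; a 67° counterclockwise sweep puts T at bearing -23°, so T = C + 10.9·(cos -23°, sin -23°) = (50.23, 6.641). A1 meets TJ tangentially, so CT is at right angles to TJ, so TJ runs along (−sin -23°, cos -23°); with |TJ| = 25.5, J = (60.20, 30.11). Then |EJ| = |J − E| = 36.15.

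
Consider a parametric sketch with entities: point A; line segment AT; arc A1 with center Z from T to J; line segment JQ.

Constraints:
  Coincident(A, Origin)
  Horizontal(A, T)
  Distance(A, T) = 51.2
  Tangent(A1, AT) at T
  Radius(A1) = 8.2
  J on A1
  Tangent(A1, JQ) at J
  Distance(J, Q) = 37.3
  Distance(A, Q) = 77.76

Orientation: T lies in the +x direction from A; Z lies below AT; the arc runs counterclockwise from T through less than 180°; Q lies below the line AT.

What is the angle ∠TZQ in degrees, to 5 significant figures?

160.44°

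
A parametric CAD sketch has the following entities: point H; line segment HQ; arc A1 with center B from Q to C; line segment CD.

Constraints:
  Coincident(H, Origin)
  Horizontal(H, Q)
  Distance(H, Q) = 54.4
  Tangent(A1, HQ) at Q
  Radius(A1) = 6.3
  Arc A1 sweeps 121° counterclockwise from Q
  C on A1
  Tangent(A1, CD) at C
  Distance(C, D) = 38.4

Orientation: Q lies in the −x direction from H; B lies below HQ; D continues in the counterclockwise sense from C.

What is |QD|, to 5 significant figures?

44.828

H is at the origin; HQ is horizontal with |HQ| = 54.4 and Q on the −x side, so Q = (-54.400, 0.0000). Since A1 is tangent to HQ there, BQ ⟂ HQ, so B = Q + (0, -6.3) = (-54.400, -6.3000). On A1, Q sits at bearing 90° from B; a 121° counterclockwise sweep puts C at bearing 211°, so C = B + 6.3·(cos 211°, sin 211°) = (-59.800, -9.5447). A1 meets CD tangentially, so BC is at right angles to CD, so CD runs along (−sin 211°, cos 211°); with |CD| = 38.4, D = (-40.023, -42.460). Then |QD| = |D − Q| = 44.828.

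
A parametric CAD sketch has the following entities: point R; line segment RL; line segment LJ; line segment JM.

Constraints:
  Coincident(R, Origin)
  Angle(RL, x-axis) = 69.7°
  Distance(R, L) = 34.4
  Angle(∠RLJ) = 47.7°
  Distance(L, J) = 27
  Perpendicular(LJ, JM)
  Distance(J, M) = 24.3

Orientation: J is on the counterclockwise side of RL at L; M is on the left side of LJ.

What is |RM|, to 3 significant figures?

4.01

R is at the origin; RL runs at 69.7° with length 34.4, so L = 34.4·(cos 69.7°, sin 69.7°) = (11.9, 32.3). ∠RLJ = 47.7°, so LJ runs at 69.7° + (180° − 47.7°) = 202° from the x-axis; with |LJ| = 27.0, J = L + 27.0·(cos 202°, sin 202°) = (-13.1, 22.1). The perpendicularity gives JM at right angles to LJ; with |JM| = 24.3 on the left of LJ, M = J + 24.3·(0.375, -0.927) = (-4.00, -0.382). Then |RM| = |M − R| = 4.01.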